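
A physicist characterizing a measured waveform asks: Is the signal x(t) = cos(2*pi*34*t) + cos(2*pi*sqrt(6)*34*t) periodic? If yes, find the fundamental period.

f1 = 34 Hz, f2 = 34*sqrt(6) Hz
Ratio f2/f1 = sqrt(6), which is irrational.
Since the frequency ratio is irrational, no common period exists.
The signal is not periodic.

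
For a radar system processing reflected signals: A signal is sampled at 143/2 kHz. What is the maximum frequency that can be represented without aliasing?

The maximum frequency that can be represented without aliasing
is the Nyquist frequency: f_max = f_s / 2 = 143/2 kHz / 2 = 143/4 kHz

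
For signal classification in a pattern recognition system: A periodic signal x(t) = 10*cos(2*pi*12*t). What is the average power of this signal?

Average power of A*cos(wt) is A^2/2.
P = 10^2 / 2 = 100/2 = 50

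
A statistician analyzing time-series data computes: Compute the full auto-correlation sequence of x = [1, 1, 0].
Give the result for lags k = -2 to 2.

r_xx[k] = sum_m x[m]*x[m+k], indexed from 0, for k = -2 to 2:
  r_xx[-2] = x[2]*x[0] = 0
  r_xx[-1] = x[1]*x[0] + x[2]*x[1] = 1
  r_xx[0] = x[0]*x[0] + x[1]*x[1] + x[2]*x[2] = 2
  r_xx[1] = x[0]*x[1] + x[1]*x[2] = 1
  r_xx[2] = x[0]*x[2] = 0
r_xx = [0, 1, 2, 1, 0]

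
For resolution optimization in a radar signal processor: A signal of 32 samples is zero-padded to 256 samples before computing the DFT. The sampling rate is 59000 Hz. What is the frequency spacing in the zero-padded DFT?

Original DFT: N = 32, resolution = f_s/N = 59000/32 = 7375/4 Hz
Zero-padded DFT: N = 256, resolution = f_s/N = 59000/256 = 7375/32 Hz
Zero-padding interpolates the spectrum (finer frequency grid)
but does NOT improve the true spectral resolution (ability to resolve close frequencies).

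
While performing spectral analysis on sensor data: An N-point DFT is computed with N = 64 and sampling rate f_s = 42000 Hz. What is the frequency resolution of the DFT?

DFT frequency resolution = f_s / N
= 42000 / 64 = 2625/4 Hz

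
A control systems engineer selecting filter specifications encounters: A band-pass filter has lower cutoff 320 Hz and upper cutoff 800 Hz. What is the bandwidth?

Bandwidth = f_high - f_low
= 800 Hz - 320 Hz = 480 Hz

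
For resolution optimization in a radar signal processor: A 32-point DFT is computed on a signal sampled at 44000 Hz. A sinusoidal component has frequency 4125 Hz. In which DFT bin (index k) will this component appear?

DFT frequency resolution = f_s/N = 44000/32 = 1375 Hz
Bin index k = f_signal / resolution = 4125 / 1375 = 3
The signal frequency 4125 Hz falls in DFT bin k = 3.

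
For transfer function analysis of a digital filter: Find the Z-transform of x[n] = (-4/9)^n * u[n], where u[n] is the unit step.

The Z-transform of a^n * u[n] is z/(z-a) for |z| > |a|.
Here a = -4/9, so X(z) = z/(z - (-4/9)) = 9z/(9z + 4)
ROC: |z| > 4/9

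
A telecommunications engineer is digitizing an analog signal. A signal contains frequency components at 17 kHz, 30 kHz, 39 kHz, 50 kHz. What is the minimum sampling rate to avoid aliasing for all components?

The highest frequency component is f_max = 50 kHz.
Nyquist rate = 2 * f_max = 2 * 50 kHz = 100 kHz.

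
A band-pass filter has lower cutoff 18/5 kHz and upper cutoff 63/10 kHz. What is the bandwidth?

Bandwidth = f_high - f_low
= 63/10 kHz - 18/5 kHz = 27/10 kHz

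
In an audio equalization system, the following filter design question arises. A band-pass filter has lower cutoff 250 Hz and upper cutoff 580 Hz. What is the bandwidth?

Bandwidth = f_high - f_low
= 580 Hz - 250 Hz = 330 Hz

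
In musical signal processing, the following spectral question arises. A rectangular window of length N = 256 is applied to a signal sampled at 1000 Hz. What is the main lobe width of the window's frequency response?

For a rectangular window of length N,
the main lobe width in frequency is 2*f_s/N.
= 2*1000/256 = 125/16 Hz
This determines the minimum frequency separation for resolving two sinusoids.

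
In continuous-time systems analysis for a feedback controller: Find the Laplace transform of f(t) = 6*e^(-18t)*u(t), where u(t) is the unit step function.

Standard Laplace transform pair:
e^(-at)*u(t) <-> 1/(s+a)
With a = 18: L{6*e^(-18t)*u(t)} = 6/(s+18), ROC: Re(s) > -18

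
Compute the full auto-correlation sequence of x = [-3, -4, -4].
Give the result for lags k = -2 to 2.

r_xx[k] = sum_m x[m]*x[m+k], indexed from 0, for k = -2 to 2:
  r_xx[-2] = x[2]*x[0] = 12
  r_xx[-1] = x[1]*x[0] + x[2]*x[1] = 28
  r_xx[0] = x[0]*x[0] + x[1]*x[1] + x[2]*x[2] = 41
  r_xx[1] = x[0]*x[1] + x[1]*x[2] = 28
  r_xx[2] = x[0]*x[2] = 12
r_xx = [12, 28, 41, 28, 12]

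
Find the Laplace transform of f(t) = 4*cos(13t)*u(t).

Standard pair: cos(wt)*u(t) <-> s/(s^2+w^2)
With w = 13: L{4*cos(13t)*u(t)} = 4s/(s^2+169)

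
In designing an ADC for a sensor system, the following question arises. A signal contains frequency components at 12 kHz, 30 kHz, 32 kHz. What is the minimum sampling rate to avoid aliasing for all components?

The highest frequency component is f_max = 32 kHz.
Nyquist rate = 2 * f_max = 2 * 32 kHz = 64 kHz.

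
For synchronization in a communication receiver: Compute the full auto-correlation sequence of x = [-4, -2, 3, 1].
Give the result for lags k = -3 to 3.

r_xx[k] = sum_m x[m]*x[m+k], indexed from 0, for k = -3 to 3:
  r_xx[-3] = x[3]*x[0] = -4
  r_xx[-2] = x[2]*x[0] + x[3]*x[1] = -14
  r_xx[-1] = x[1]*x[0] + x[2]*x[1] + x[3]*x[2] = 5
  r_xx[0] = x[0]*x[0] + x[1]*x[1] + x[2]*x[2] + x[3]*x[3] = 30
  r_xx[1] = x[0]*x[1] + x[1]*x[2] + x[2]*x[3] = 5
  r_xx[2] = x[0]*x[2] + x[1]*x[3] = -14
  r_xx[3] = x[0]*x[3] = -4
r_xx = [-4, -14, 5, 30, 5, -14, -4]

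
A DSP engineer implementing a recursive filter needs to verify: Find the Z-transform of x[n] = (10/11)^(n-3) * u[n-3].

Time-shifting property: if X(z) = Z{x[n]}, then Z{x[n-d]} = z^(-d) * X(z)
X(z) = z/(z - 10/11) for x[n] = (10/11)^n * u[n]
Z{x[n-3]} = z^(-3) * z/(z - 10/11) = z^(-2)/(z - 10/11)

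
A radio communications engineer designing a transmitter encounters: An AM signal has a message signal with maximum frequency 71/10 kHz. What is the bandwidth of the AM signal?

In AM (double-sideband), the bandwidth is twice the message frequency.
BW = 2 * f_m = 2 * 71/10 kHz = 71/5 kHz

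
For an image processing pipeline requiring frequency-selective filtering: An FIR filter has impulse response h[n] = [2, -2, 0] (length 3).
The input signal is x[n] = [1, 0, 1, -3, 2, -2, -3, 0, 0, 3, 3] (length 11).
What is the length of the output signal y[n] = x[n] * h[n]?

For linear convolution, the output length is:
len(y) = len(x) + len(h) - 1 = 11 + 3 - 1 = 13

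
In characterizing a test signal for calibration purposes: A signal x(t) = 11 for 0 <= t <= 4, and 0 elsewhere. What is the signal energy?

Energy = integral of |x(t)|^2 dt over the signal duration
= 11^2 * 4 = 121 * 4 = 484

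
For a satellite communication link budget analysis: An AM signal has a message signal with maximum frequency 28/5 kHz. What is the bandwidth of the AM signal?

In AM (double-sideband), the bandwidth is twice the message frequency.
BW = 2 * f_m = 2 * 28/5 kHz = 56/5 kHz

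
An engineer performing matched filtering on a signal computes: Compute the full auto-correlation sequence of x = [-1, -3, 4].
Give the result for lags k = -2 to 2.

r_xx[k] = sum_m x[m]*x[m+k], indexed from 0, for k = -2 to 2:
  r_xx[-2] = x[2]*x[0] = -4
  r_xx[-1] = x[1]*x[0] + x[2]*x[1] = -9
  r_xx[0] = x[0]*x[0] + x[1]*x[1] + x[2]*x[2] = 26
  r_xx[1] = x[0]*x[1] + x[1]*x[2] = -9
  r_xx[2] = x[0]*x[2] = -4
r_xx = [-4, -9, 26, -9, -4]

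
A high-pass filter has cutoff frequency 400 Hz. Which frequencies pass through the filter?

A high-pass filter passes all frequencies above the cutoff frequency 400 Hz and attenuates lower frequencies.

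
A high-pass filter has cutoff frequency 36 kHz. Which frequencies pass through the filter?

A high-pass filter passes all frequencies above the cutoff frequency 36 kHz and attenuates lower frequencies.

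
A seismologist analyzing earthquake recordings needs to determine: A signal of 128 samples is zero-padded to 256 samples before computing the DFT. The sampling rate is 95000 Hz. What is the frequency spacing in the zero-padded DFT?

Original DFT: N = 128, resolution = f_s/N = 95000/128 = 11875/16 Hz
Zero-padded DFT: N = 256, resolution = f_s/N = 95000/256 = 11875/32 Hz
Zero-padding interpolates the spectrum (finer frequency grid)
but does NOT improve the true spectral resolution (ability to resolve close frequencies).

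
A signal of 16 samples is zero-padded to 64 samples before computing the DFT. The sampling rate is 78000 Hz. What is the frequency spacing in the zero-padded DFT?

Original DFT: N = 16, resolution = f_s/N = 78000/16 = 4875 Hz
Zero-padded DFT: N = 64, resolution = f_s/N = 78000/64 = 4875/4 Hz
Zero-padding interpolates the spectrum (finer frequency grid)
but does NOT improve the true spectral resolution (ability to resolve close frequencies).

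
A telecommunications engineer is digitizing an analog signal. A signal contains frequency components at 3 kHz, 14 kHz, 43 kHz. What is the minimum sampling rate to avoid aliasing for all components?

The highest frequency component is f_max = 43 kHz.
Nyquist rate = 2 * f_max = 2 * 43 kHz = 86 kHz.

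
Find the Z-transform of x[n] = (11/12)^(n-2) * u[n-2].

Time-shifting property: if X(z) = Z{x[n]}, then Z{x[n-d]} = z^(-d) * X(z)
X(z) = z/(z - 11/12) for x[n] = (11/12)^n * u[n]
Z{x[n-2]} = z^(-2) * z/(z - 11/12) = z^(-1)/(z - 11/12)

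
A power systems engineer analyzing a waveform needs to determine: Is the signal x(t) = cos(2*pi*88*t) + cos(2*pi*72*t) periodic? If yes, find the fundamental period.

f1 = 88 Hz, f2 = 72 Hz
Period T1 = 1/88, T2 = 1/72
Ratio T1/T2 = 72/88, which is rational.
The signal is periodic with fundamental period T = 1/GCD(88,72) = 1/8 s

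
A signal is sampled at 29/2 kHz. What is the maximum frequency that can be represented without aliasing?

The maximum frequency that can be represented without aliasing
is the Nyquist frequency: f_max = f_s / 2 = 29/2 kHz / 2 = 29/4 kHz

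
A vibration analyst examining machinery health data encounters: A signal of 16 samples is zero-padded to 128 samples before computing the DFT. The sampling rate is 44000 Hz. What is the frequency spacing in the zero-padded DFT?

Original DFT: N = 16, resolution = f_s/N = 44000/16 = 2750 Hz
Zero-padded DFT: N = 128, resolution = f_s/N = 44000/128 = 1375/4 Hz
Zero-padding interpolates the spectrum (finer frequency grid)
but does NOT improve the true spectral resolution (ability to resolve close frequencies).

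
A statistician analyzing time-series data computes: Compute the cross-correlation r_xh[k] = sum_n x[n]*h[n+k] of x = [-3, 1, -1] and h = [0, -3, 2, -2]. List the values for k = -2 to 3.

Both sequences indexed from 0 and zero outside their support.
Lags with overlap: k = -2 to 3.
  r_xh[-2] = x[2]*h[0] = 0
  r_xh[-1] = x[1]*h[0] + x[2]*h[1] = 3
  r_xh[0] = x[0]*h[0] + x[1]*h[1] + x[2]*h[2] = -5
  r_xh[1] = x[0]*h[1] + x[1]*h[2] + x[2]*h[3] = 13
  r_xh[2] = x[0]*h[2] + x[1]*h[3] = -8
  r_xh[3] = x[0]*h[3] = 6
r_xh = [0, 3, -5, 13, -8, 6] (for k = -2, ..., 3)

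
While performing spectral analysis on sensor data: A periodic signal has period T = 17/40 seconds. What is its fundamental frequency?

The fundamental frequency is the reciprocal of the period.
f = 1/T = 1/(17/40) = 40/17 Hz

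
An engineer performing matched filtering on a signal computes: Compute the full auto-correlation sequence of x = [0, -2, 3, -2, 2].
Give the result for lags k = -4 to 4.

r_xx[k] = sum_m x[m]*x[m+k], indexed from 0, for k = -4 to 4:
  r_xx[-4] = x[4]*x[0] = 0
  r_xx[-3] = x[3]*x[0] + x[4]*x[1] = -4
  r_xx[-2] = x[2]*x[0] + x[3]*x[1] + x[4]*x[2] = 10
  r_xx[-1] = x[1]*x[0] + x[2]*x[1] + x[3]*x[2] + x[4]*x[3] = -16
  r_xx[0] = x[0]*x[0] + x[1]*x[1] + x[2]*x[2] + x[3]*x[3] + x[4]*x[4] = 21
  r_xx[1] = x[0]*x[1] + x[1]*x[2] + x[2]*x[3] + x[3]*x[4] = -16
  r_xx[2] = x[0]*x[2] + x[1]*x[3] + x[2]*x[4] = 10
  r_xx[3] = x[0]*x[3] + x[1]*x[4] = -4
  r_xx[4] = x[0]*x[4] = 0
r_xx = [0, -4, 10, -16, 21, -16, 10, -4, 0]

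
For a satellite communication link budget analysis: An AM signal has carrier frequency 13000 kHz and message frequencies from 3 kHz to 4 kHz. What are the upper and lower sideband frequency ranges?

Upper sideband (USB) = fc + [fm_low, fm_high] = 13000 + [3, 4] = [13003, 13004] kHz
Lower sideband (LSB) = fc - [fm_high, fm_low] = 13000 - [4, 3] = [12996, 12997] kHz
Total occupied spectrum: 12996 kHz to 13004 kHz (plus carrier at 13000 kHz)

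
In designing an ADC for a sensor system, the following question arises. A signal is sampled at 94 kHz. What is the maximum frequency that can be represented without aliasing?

The maximum frequency that can be represented without aliasing
is the Nyquist frequency: f_max = f_s / 2 = 94 kHz / 2 = 47 kHz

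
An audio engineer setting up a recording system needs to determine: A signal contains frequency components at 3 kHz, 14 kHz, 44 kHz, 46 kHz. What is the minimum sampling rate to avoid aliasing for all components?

The highest frequency component is f_max = 46 kHz.
Nyquist rate = 2 * f_max = 2 * 46 kHz = 92 kHz.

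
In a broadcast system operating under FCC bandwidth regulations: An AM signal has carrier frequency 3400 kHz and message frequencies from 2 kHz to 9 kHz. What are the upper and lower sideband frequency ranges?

Upper sideband (USB) = fc + [fm_low, fm_high] = 3400 + [2, 9] = [3402, 3409] kHz
Lower sideband (LSB) = fc - [fm_high, fm_low] = 3400 - [9, 2] = [3391, 3398] kHz
Total occupied spectrum: 3391 kHz to 3409 kHz (plus carrier at 3400 kHz)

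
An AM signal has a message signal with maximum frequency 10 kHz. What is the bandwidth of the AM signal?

In AM (double-sideband), the bandwidth is twice the message frequency.
BW = 2 * f_m = 2 * 10 kHz = 20 kHz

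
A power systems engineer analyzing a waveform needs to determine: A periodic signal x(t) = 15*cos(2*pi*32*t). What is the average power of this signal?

Average power of A*cos(wt) is A^2/2.
P = 15^2 / 2 = 225/2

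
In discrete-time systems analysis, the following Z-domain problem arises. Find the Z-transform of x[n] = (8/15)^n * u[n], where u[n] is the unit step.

The Z-transform of a^n * u[n] is z/(z-a) for |z| > |a|.
Here a = 8/15, so X(z) = z/(z - (8/15)) = 15z/(15z - 8)
ROC: |z| > 8/15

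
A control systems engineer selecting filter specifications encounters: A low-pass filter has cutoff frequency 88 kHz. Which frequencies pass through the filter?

A low-pass filter passes all frequencies below the cutoff frequency 88 kHz and attenuates higher frequencies.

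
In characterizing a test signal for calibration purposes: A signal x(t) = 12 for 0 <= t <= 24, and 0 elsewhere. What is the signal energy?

Energy = integral of |x(t)|^2 dt over the signal duration
= 12^2 * 24 = 144 * 24 = 3456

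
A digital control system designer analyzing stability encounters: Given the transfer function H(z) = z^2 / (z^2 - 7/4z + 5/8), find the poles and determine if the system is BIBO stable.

Poles are roots of the denominator: z^2 - 7/4z + 5/8 = 0.
Quadratic formula: z = [-(-7/4) +/- sqrt((-7/4)^2 - 4*(5/8))] / 2
Discriminant = 49/16 - 5/2 = 9/16; sqrt = 3/4.
z = (7/4 +/- 3/4) / 2 => z = 5/4 or z = 1/2.
|p1| = 5/4, |p2| = 1/2.
For BIBO stability, all poles must lie inside the unit circle (|p| < 1).
System is UNSTABLE since at least one |p| >= 1.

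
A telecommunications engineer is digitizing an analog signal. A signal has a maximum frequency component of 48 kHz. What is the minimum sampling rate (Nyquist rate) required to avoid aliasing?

By the Nyquist-Shannon sampling theorem,
the minimum sampling rate (Nyquist rate) must be at least 2 * f_max.
Nyquist rate = 2 * 48 kHz = 96 kHz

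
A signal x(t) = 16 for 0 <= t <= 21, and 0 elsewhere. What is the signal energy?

Energy = integral of |x(t)|^2 dt over the signal duration
= 16^2 * 21 = 256 * 21 = 5376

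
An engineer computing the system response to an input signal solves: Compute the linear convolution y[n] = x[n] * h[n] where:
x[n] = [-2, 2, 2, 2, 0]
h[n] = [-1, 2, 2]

y[n] = sum_k x[k]*h[n-k]. Output length = len(x) + len(h) - 1 = 5 + 3 - 1 = 7.
y[0] = -2*-1 = 2
y[1] = 2*-1 + -2*2 = -6
y[2] = 2*-1 + 2*2 + -2*2 = -2
y[3] = 2*-1 + 2*2 + 2*2 = 6
y[4] = 0*-1 + 2*2 + 2*2 = 8
y[5] = 0*2 + 2*2 = 4
y[6] = 0*2 = 0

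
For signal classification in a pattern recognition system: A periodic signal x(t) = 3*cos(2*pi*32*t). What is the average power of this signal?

Average power of A*cos(wt) is A^2/2.
P = 3^2 / 2 = 9/2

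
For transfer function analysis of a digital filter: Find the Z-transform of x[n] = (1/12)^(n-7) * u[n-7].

Time-shifting property: if X(z) = Z{x[n]}, then Z{x[n-d]} = z^(-d) * X(z)
X(z) = z/(z - 1/12) for x[n] = (1/12)^n * u[n]
Z{x[n-7]} = z^(-7) * z/(z - 1/12) = z^(-6)/(z - 1/12)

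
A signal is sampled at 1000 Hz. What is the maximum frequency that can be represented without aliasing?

The maximum frequency that can be represented without aliasing
is the Nyquist frequency: f_max = f_s / 2 = 1000 Hz / 2 = 500 Hz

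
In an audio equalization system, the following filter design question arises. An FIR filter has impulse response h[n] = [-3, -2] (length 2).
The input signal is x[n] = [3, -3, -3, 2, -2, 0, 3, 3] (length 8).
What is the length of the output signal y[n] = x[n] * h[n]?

For linear convolution, the output length is:
len(y) = len(x) + len(h) - 1 = 8 + 2 - 1 = 9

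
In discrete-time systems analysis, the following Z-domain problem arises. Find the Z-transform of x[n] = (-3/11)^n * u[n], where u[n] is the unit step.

The Z-transform of a^n * u[n] is z/(z-a) for |z| > |a|.
Here a = -3/11, so X(z) = z/(z - (-3/11)) = 11z/(11z + 3)
ROC: |z| > 3/11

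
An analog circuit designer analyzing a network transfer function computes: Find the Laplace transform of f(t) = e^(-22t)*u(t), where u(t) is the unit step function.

Standard Laplace transform pair:
e^(-at)*u(t) <-> 1/(s+a)
With a = 22: L{e^(-22t)*u(t)} = 1/(s+22), ROC: Re(s) > -22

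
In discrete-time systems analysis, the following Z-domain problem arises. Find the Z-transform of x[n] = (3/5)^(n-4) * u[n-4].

Time-shifting property: if X(z) = Z{x[n]}, then Z{x[n-d]} = z^(-d) * X(z)
X(z) = z/(z - 3/5) for x[n] = (3/5)^n * u[n]
Z{x[n-4]} = z^(-4) * z/(z - 3/5) = z^(-3)/(z - 3/5)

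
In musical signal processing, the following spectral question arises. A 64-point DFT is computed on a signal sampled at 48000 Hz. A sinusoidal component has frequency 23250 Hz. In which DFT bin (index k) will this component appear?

DFT frequency resolution = f_s/N = 48000/64 = 750 Hz
Bin index k = f_signal / resolution = 23250 / 750 = 31
The signal frequency 23250 Hz falls in DFT bin k = 31.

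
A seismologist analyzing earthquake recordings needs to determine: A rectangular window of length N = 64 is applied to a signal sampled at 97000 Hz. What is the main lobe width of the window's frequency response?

For a rectangular window of length N,
the main lobe width in frequency is 2*f_s/N.
= 2*97000/64 = 12125/4 Hz
This determines the minimum frequency separation for resolving two sinusoids.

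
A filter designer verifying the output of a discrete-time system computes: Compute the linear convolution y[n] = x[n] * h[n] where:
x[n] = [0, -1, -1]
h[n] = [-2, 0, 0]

y[n] = sum_k x[k]*h[n-k]. Output length = len(x) + len(h) - 1 = 3 + 3 - 1 = 5.
y[0] = 0*-2 = 0
y[1] = -1*-2 + 0*0 = 2
y[2] = -1*-2 + -1*0 + 0*0 = 2
y[3] = -1*0 + -1*0 = 0
y[4] = -1*0 = 0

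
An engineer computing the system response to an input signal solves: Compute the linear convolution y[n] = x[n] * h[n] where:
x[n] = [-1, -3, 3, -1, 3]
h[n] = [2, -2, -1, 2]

y[n] = sum_k x[k]*h[n-k]. Output length = len(x) + len(h) - 1 = 5 + 4 - 1 = 8.
y[0] = -1*2 = -2
y[1] = -3*2 + -1*-2 = -4
y[2] = 3*2 + -3*-2 + -1*-1 = 13
y[3] = -1*2 + 3*-2 + -3*-1 + -1*2 = -7
y[4] = 3*2 + -1*-2 + 3*-1 + -3*2 = -1
y[5] = 3*-2 + -1*-1 + 3*2 = 1
y[6] = 3*-1 + -1*2 = -5
y[7] = 3*2 = 6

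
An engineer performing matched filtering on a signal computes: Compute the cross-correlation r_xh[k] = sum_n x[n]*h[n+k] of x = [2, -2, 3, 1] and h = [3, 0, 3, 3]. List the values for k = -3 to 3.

Both sequences indexed from 0 and zero outside their support.
Lags with overlap: k = -3 to 3.
  r_xh[-3] = x[3]*h[0] = 3
  r_xh[-2] = x[2]*h[0] + x[3]*h[1] = 9
  r_xh[-1] = x[1]*h[0] + x[2]*h[1] + x[3]*h[2] = -3
  r_xh[0] = x[0]*h[0] + x[1]*h[1] + x[2]*h[2] + x[3]*h[3] = 18
  r_xh[1] = x[0]*h[1] + x[1]*h[2] + x[2]*h[3] = 3
  r_xh[2] = x[0]*h[2] + x[1]*h[3] = 0
  r_xh[3] = x[0]*h[3] = 6
r_xh = [3, 9, -3, 18, 3, 0, 6] (for k = -3, ..., 3)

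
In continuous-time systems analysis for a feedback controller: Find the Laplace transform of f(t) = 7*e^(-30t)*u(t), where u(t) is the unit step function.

Standard Laplace transform pair:
e^(-at)*u(t) <-> 1/(s+a)
With a = 30: L{7*e^(-30t)*u(t)} = 7/(s+30), ROC: Re(s) > -30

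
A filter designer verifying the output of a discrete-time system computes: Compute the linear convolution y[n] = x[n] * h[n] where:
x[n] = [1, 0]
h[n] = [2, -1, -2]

y[n] = sum_k x[k]*h[n-k]. Output length = len(x) + len(h) - 1 = 2 + 3 - 1 = 4.
y[0] = 1*2 = 2
y[1] = 0*2 + 1*-1 = -1
y[2] = 0*-1 + 1*-2 = -2
y[3] = 0*-2 = 0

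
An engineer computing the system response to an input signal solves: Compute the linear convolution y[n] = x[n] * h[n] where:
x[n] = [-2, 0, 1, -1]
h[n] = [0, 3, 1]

y[n] = sum_k x[k]*h[n-k]. Output length = len(x) + len(h) - 1 = 4 + 3 - 1 = 6.
y[0] = -2*0 = 0
y[1] = 0*0 + -2*3 = -6
y[2] = 1*0 + 0*3 + -2*1 = -2
y[3] = -1*0 + 1*3 + 0*1 = 3
y[4] = -1*3 + 1*1 = -2
y[5] = -1*1 = -1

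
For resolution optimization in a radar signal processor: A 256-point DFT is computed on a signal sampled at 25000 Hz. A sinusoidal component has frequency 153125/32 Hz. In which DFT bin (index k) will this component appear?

DFT frequency resolution = f_s/N = 25000/256 = 3125/32 Hz
Bin index k = f_signal / resolution = 153125/32 / 3125/32 = 49
The signal frequency 153125/32 Hz falls in DFT bin k = 49.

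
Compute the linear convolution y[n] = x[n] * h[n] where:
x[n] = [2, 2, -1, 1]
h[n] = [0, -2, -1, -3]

y[n] = sum_k x[k]*h[n-k]. Output length = len(x) + len(h) - 1 = 4 + 4 - 1 = 7.
y[0] = 2*0 = 0
y[1] = 2*0 + 2*-2 = -4
y[2] = -1*0 + 2*-2 + 2*-1 = -6
y[3] = 1*0 + -1*-2 + 2*-1 + 2*-3 = -6
y[4] = 1*-2 + -1*-1 + 2*-3 = -7
y[5] = 1*-1 + -1*-3 = 2
y[6] = 1*-3 = -3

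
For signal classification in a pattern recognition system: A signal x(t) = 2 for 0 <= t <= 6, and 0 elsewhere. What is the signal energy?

Energy = integral of |x(t)|^2 dt over the signal duration
= 2^2 * 6 = 4 * 6 = 24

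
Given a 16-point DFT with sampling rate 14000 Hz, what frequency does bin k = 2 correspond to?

The frequency of DFT bin k is: f_k = k * f_s / N
f_2 = 2 * 14000 / 16 = 1750 Hz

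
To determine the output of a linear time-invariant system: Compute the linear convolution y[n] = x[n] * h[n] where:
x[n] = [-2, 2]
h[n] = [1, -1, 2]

y[n] = sum_k x[k]*h[n-k]. Output length = len(x) + len(h) - 1 = 2 + 3 - 1 = 4.
y[0] = -2*1 = -2
y[1] = 2*1 + -2*-1 = 4
y[2] = 2*-1 + -2*2 = -6
y[3] = 2*2 = 4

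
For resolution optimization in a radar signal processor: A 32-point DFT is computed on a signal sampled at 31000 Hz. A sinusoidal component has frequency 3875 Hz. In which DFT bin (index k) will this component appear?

DFT frequency resolution = f_s/N = 31000/32 = 3875/4 Hz
Bin index k = f_signal / resolution = 3875 / 3875/4 = 4
The signal frequency 3875 Hz falls in DFT bin k = 4.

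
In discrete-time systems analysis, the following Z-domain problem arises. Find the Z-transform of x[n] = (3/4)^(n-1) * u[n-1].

Time-shifting property: if X(z) = Z{x[n]}, then Z{x[n-d]} = z^(-d) * X(z)
X(z) = z/(z - 3/4) for x[n] = (3/4)^n * u[n]
Z{x[n-1]} = z^(-1) * z/(z - 3/4) = 1/(z - 3/4)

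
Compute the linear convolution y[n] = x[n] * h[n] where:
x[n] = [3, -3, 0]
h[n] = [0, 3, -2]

y[n] = sum_k x[k]*h[n-k]. Output length = len(x) + len(h) - 1 = 3 + 3 - 1 = 5.
y[0] = 3*0 = 0
y[1] = -3*0 + 3*3 = 9
y[2] = 0*0 + -3*3 + 3*-2 = -15
y[3] = 0*3 + -3*-2 = 6
y[4] = 0*-2 = 0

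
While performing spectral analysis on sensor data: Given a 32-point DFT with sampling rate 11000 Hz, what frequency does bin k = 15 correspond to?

The frequency of DFT bin k is: f_k = k * f_s / N
f_15 = 15 * 11000 / 32 = 20625/4 Hz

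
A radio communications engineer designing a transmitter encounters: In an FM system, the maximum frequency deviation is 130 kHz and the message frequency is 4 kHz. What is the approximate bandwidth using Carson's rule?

Carson's rule: BW = 2*(delta_f + f_m)
= 2*(130 + 4) kHz = 268 kHz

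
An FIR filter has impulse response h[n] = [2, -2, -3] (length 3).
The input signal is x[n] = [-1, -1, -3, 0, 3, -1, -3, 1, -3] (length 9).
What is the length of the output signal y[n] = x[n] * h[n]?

For linear convolution, the output length is:
len(y) = len(x) + len(h) - 1 = 9 + 3 - 1 = 11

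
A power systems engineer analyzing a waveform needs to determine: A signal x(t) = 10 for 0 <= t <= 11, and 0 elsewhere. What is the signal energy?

Energy = integral of |x(t)|^2 dt over the signal duration
= 10^2 * 11 = 100 * 11 = 1100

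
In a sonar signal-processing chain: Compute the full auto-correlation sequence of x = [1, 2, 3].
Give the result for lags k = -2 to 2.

r_xx[k] = sum_m x[m]*x[m+k], indexed from 0, for k = -2 to 2:
  r_xx[-2] = x[2]*x[0] = 3
  r_xx[-1] = x[1]*x[0] + x[2]*x[1] = 8
  r_xx[0] = x[0]*x[0] + x[1]*x[1] + x[2]*x[2] = 14
  r_xx[1] = x[0]*x[1] + x[1]*x[2] = 8
  r_xx[2] = x[0]*x[2] = 3
r_xx = [3, 8, 14, 8, 3]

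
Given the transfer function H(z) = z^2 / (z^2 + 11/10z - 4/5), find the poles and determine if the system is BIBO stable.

Poles are roots of the denominator: z^2 + 11/10z - 4/5 = 0.
Quadratic formula: z = [-(11/10) +/- sqrt((11/10)^2 - 4*(-4/5))] / 2
Discriminant = 121/100 + 16/5 = 441/100; sqrt = 21/10.
z = (-11/10 +/- 21/10) / 2 => z = 1/2 or z = -8/5.
|p1| = 8/5, |p2| = 1/2.
For BIBO stability, all poles must lie inside the unit circle (|p| < 1).
System is UNSTABLE since at least one |p| >= 1.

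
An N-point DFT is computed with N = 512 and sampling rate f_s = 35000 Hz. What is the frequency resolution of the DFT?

DFT frequency resolution = f_s / N
= 35000 / 512 = 4375/64 Hz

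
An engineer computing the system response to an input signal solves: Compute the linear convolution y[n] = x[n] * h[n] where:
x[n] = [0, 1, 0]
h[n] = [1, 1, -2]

y[n] = sum_k x[k]*h[n-k]. Output length = len(x) + len(h) - 1 = 3 + 3 - 1 = 5.
y[0] = 0*1 = 0
y[1] = 1*1 + 0*1 = 1
y[2] = 0*1 + 1*1 + 0*-2 = 1
y[3] = 0*1 + 1*-2 = -2
y[4] = 0*-2 = 0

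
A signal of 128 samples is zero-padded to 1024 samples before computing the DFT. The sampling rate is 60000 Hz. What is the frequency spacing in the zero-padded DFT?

Original DFT: N = 128, resolution = f_s/N = 60000/128 = 1875/4 Hz
Zero-padded DFT: N = 1024, resolution = f_s/N = 60000/1024 = 1875/32 Hz
Zero-padding interpolates the spectrum (finer frequency grid)
but does NOT improve the true spectral resolution (ability to resolve close frequencies).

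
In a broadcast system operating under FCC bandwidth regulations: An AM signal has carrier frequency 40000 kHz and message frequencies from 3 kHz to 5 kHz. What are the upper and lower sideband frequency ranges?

Upper sideband (USB) = fc + [fm_low, fm_high] = 40000 + [3, 5] = [40003, 40005] kHz
Lower sideband (LSB) = fc - [fm_high, fm_low] = 40000 - [5, 3] = [39995, 39997] kHz
Total occupied spectrum: 39995 kHz to 40005 kHz (plus carrier at 40000 kHz)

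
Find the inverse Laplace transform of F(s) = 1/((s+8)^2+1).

Standard pair: w/((s+a)^2+w^2) <-> e^(-at)*sin(wt)*u(t)
With a=8, w=1: f(t) = e^(-8t)*sin(t)*u(t)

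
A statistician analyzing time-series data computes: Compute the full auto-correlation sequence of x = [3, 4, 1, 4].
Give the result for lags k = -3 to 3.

r_xx[k] = sum_m x[m]*x[m+k], indexed from 0, for k = -3 to 3:
  r_xx[-3] = x[3]*x[0] = 12
  r_xx[-2] = x[2]*x[0] + x[3]*x[1] = 19
  r_xx[-1] = x[1]*x[0] + x[2]*x[1] + x[3]*x[2] = 20
  r_xx[0] = x[0]*x[0] + x[1]*x[1] + x[2]*x[2] + x[3]*x[3] = 42
  r_xx[1] = x[0]*x[1] + x[1]*x[2] + x[2]*x[3] = 20
  r_xx[2] = x[0]*x[2] + x[1]*x[3] = 19
  r_xx[3] = x[0]*x[3] = 12
r_xx = [12, 19, 20, 42, 20, 19, 12]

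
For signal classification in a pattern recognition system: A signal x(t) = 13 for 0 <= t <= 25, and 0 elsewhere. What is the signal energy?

Energy = integral of |x(t)|^2 dt over the signal duration
= 13^2 * 25 = 169 * 25 = 4225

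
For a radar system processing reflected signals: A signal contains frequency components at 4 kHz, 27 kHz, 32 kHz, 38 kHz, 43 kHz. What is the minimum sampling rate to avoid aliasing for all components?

The highest frequency component is f_max = 43 kHz.
Nyquist rate = 2 * f_max = 2 * 43 kHz = 86 kHz.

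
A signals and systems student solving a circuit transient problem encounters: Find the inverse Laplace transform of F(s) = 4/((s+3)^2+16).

Standard pair: w/((s+a)^2+w^2) <-> e^(-at)*sin(wt)*u(t)
With a=3, w=4: f(t) = e^(-3t)*sin(4t)*u(t)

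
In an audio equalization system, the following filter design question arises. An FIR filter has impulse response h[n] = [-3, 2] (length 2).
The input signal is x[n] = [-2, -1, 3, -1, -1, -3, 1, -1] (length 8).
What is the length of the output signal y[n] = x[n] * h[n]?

For linear convolution, the output length is:
len(y) = len(x) + len(h) - 1 = 8 + 2 - 1 = 9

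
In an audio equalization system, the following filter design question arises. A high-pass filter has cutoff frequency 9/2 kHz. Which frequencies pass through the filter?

A high-pass filter passes all frequencies above the cutoff frequency 9/2 kHz and attenuates lower frequencies.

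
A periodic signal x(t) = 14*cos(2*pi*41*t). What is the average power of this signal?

Average power of A*cos(wt) is A^2/2.
P = 14^2 / 2 = 196/2 = 98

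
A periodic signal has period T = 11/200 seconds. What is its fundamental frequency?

The fundamental frequency is the reciprocal of the period.
f = 1/T = 1/(11/200) = 200/11 Hz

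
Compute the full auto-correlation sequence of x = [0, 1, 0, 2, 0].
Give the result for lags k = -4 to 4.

r_xx[k] = sum_m x[m]*x[m+k], indexed from 0, for k = -4 to 4:
  r_xx[-4] = x[4]*x[0] = 0
  r_xx[-3] = x[3]*x[0] + x[4]*x[1] = 0
  r_xx[-2] = x[2]*x[0] + x[3]*x[1] + x[4]*x[2] = 2
  r_xx[-1] = x[1]*x[0] + x[2]*x[1] + x[3]*x[2] + x[4]*x[3] = 0
  r_xx[0] = x[0]*x[0] + x[1]*x[1] + x[2]*x[2] + x[3]*x[3] + x[4]*x[4] = 5
  r_xx[1] = x[0]*x[1] + x[1]*x[2] + x[2]*x[3] + x[3]*x[4] = 0
  r_xx[2] = x[0]*x[2] + x[1]*x[3] + x[2]*x[4] = 2
  r_xx[3] = x[0]*x[3] + x[1]*x[4] = 0
  r_xx[4] = x[0]*x[4] = 0
r_xx = [0, 0, 2, 0, 5, 0, 2, 0, 0]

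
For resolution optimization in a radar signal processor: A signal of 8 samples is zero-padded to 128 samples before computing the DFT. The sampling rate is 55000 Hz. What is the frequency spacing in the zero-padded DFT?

Original DFT: N = 8, resolution = f_s/N = 55000/8 = 6875 Hz
Zero-padded DFT: N = 128, resolution = f_s/N = 55000/128 = 6875/16 Hz
Zero-padding interpolates the spectrum (finer frequency grid)
but does NOT improve the true spectral resolution (ability to resolve close frequencies).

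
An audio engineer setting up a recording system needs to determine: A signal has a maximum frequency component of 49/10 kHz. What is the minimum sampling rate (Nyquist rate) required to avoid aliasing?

By the Nyquist-Shannon sampling theorem,
the minimum sampling rate (Nyquist rate) must be at least 2 * f_max.
Nyquist rate = 2 * 49/10 kHz = 49/5 kHz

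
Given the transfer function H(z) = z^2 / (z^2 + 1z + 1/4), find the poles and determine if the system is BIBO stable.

Poles are roots of the denominator: z^2 + 1z + 1/4 = 0.
Quadratic formula: z = [-(1) +/- sqrt((1)^2 - 4*(1/4))] / 2
Discriminant = 1 - 1 = 0; sqrt = 0.
z = (-1 +/- 0) / 2 = -1/2 (repeated root).
|p1| = 1/2, |p2| = 1/2.
For BIBO stability, all poles must lie inside the unit circle (|p| < 1).
System is STABLE since both |p| < 1.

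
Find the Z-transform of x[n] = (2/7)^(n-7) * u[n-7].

Time-shifting property: if X(z) = Z{x[n]}, then Z{x[n-d]} = z^(-d) * X(z)
X(z) = z/(z - 2/7) for x[n] = (2/7)^n * u[n]
Z{x[n-7]} = z^(-7) * z/(z - 2/7) = z^(-6)/(z - 2/7)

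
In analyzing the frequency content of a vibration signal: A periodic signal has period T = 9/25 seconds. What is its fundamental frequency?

The fundamental frequency is the reciprocal of the period.
f = 1/T = 1/(9/25) = 25/9 Hz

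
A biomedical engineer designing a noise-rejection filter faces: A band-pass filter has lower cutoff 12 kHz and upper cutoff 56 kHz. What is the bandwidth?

Bandwidth = f_high - f_low
= 56 kHz - 12 kHz = 44 kHz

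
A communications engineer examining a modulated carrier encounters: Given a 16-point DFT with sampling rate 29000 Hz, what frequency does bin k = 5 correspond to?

The frequency of DFT bin k is: f_k = k * f_s / N
f_5 = 5 * 29000 / 16 = 18125/2 Hz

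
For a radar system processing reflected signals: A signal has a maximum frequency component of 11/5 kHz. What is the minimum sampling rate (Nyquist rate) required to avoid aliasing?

By the Nyquist-Shannon sampling theorem,
the minimum sampling rate (Nyquist rate) must be at least 2 * f_max.
Nyquist rate = 2 * 11/5 kHz = 22/5 kHz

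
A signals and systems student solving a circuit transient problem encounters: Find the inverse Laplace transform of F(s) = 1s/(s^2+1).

Standard pair: s/(s^2+w^2) <-> cos(wt)*u(t)
With k=1, w=1: f(t) = cos(t)*u(t)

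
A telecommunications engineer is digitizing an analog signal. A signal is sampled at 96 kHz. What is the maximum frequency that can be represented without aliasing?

The maximum frequency that can be represented without aliasing
is the Nyquist frequency: f_max = f_s / 2 = 96 kHz / 2 = 48 kHz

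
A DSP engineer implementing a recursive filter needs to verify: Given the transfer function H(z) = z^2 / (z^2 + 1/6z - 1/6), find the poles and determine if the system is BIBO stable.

Poles are roots of the denominator: z^2 + 1/6z - 1/6 = 0.
Quadratic formula: z = [-(1/6) +/- sqrt((1/6)^2 - 4*(-1/6))] / 2
Discriminant = 1/36 + 2/3 = 25/36; sqrt = 5/6.
z = (-1/6 +/- 5/6) / 2 => z = 1/3 or z = -1/2.
|p1| = 1/3, |p2| = 1/2.
For BIBO stability, all poles must lie inside the unit circle (|p| < 1).
System is STABLE since both |p| < 1.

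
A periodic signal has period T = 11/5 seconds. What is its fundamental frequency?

The fundamental frequency is the reciprocal of the period.
f = 1/T = 1/(11/5) = 5/11 Hz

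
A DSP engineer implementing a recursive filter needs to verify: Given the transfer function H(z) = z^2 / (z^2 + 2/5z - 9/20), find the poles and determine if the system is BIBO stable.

Poles are roots of the denominator: z^2 + 2/5z - 9/20 = 0.
Quadratic formula: z = [-(2/5) +/- sqrt((2/5)^2 - 4*(-9/20))] / 2
Discriminant = 4/25 + 9/5 = 49/25; sqrt = 7/5.
z = (-2/5 +/- 7/5) / 2 => z = 1/2 or z = -9/10.
|p1| = 1/2, |p2| = 9/10.
For BIBO stability, all poles must lie inside the unit circle (|p| < 1).
System is STABLE since both |p| < 1.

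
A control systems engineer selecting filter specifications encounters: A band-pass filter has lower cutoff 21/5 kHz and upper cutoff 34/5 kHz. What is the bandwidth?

Bandwidth = f_high - f_low
= 34/5 kHz - 21/5 kHz = 13/5 kHz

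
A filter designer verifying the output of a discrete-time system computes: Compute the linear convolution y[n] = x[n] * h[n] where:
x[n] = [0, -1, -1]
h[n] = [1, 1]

y[n] = sum_k x[k]*h[n-k]. Output length = len(x) + len(h) - 1 = 3 + 2 - 1 = 4.
y[0] = 0*1 = 0
y[1] = -1*1 + 0*1 = -1
y[2] = -1*1 + -1*1 = -2
y[3] = -1*1 = -1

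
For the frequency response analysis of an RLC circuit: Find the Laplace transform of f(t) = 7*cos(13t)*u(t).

Standard pair: cos(wt)*u(t) <-> s/(s^2+w^2)
With w = 13: L{7*cos(13t)*u(t)} = 7s/(s^2+169)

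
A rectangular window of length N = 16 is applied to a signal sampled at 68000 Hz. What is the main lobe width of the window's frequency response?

For a rectangular window of length N,
the main lobe width in frequency is 2*f_s/N.
= 2*68000/16 = 8500 Hz
This determines the minimum frequency separation for resolving two sinusoids.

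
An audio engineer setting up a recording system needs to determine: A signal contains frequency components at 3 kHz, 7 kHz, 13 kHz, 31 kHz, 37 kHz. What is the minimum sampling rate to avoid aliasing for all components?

The highest frequency component is f_max = 37 kHz.
Nyquist rate = 2 * f_max = 2 * 37 kHz = 74 kHz.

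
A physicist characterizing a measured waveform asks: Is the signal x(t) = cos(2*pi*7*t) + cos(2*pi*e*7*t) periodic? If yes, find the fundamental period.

f1 = 7 Hz, f2 = 7*e Hz
Ratio f2/f1 = e, which is irrational.
Since the frequency ratio is irrational, no common period exists.
The signal is not periodic.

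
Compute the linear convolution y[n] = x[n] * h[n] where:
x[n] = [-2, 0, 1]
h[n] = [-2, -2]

y[n] = sum_k x[k]*h[n-k]. Output length = len(x) + len(h) - 1 = 3 + 2 - 1 = 4.
y[0] = -2*-2 = 4
y[1] = 0*-2 + -2*-2 = 4
y[2] = 1*-2 + 0*-2 = -2
y[3] = 1*-2 = -2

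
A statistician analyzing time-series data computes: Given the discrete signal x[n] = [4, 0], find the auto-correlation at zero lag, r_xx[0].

The auto-correlation at zero lag r_xx[0] equals the signal energy.
r_xx[0] = sum of x[n]^2 = 4^2 + 0^2
= 16 + 0 = 16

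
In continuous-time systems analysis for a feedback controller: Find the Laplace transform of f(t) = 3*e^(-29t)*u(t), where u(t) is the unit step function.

Standard Laplace transform pair:
e^(-at)*u(t) <-> 1/(s+a)
With a = 29: L{3*e^(-29t)*u(t)} = 3/(s+29), ROC: Re(s) > -29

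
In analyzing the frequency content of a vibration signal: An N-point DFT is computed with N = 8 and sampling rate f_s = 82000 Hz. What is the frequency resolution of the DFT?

DFT frequency resolution = f_s / N
= 82000 / 8 = 10250 Hz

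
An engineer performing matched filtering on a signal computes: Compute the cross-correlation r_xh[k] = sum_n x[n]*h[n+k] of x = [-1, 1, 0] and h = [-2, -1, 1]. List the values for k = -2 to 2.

Both sequences indexed from 0 and zero outside their support.
Lags with overlap: k = -2 to 2.
  r_xh[-2] = x[2]*h[0] = 0
  r_xh[-1] = x[1]*h[0] + x[2]*h[1] = -2
  r_xh[0] = x[0]*h[0] + x[1]*h[1] + x[2]*h[2] = 1
  r_xh[1] = x[0]*h[1] + x[1]*h[2] = 2
  r_xh[2] = x[0]*h[2] = -1
r_xh = [0, -2, 1, 2, -1] (for k = -2, ..., 2)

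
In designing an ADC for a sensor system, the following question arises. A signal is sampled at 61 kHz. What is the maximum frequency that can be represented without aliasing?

The maximum frequency that can be represented without aliasing
is the Nyquist frequency: f_max = f_s / 2 = 61 kHz / 2 = 61/2 kHz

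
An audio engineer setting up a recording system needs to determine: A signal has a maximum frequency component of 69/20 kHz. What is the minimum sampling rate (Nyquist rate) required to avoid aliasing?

By the Nyquist-Shannon sampling theorem,
the minimum sampling rate (Nyquist rate) must be at least 2 * f_max.
Nyquist rate = 2 * 69/20 kHz = 69/10 kHz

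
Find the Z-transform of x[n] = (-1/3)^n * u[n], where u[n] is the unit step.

The Z-transform of a^n * u[n] is z/(z-a) for |z| > |a|.
Here a = -1/3, so X(z) = z/(z - (-1/3)) = 3z/(3z + 1)
ROC: |z| > 1/3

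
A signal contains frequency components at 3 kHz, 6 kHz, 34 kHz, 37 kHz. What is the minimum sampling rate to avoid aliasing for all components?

The highest frequency component is f_max = 37 kHz.
Nyquist rate = 2 * f_max = 2 * 37 kHz = 74 kHz.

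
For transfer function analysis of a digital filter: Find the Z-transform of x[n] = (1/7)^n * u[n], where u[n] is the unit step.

The Z-transform of a^n * u[n] is z/(z-a) for |z| > |a|.
Here a = 1/7, so X(z) = z/(z - (1/7)) = 7z/(7z - 1)
ROC: |z| > 1/7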